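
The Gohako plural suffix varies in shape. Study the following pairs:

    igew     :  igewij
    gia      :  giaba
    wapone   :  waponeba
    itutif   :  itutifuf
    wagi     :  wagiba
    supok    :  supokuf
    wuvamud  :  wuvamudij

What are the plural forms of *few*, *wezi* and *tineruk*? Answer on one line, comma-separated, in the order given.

The pattern is voicing of the final sound: -uf when the stem ends in a voiceless consonant (*itutif*, *supok*); -ij when the stem ends in a voiced consonant (*igew*, *wuvamud*); -ba when the stem ends in a vowel (*gia*, *wapone*, *wagi*).
Since the final sound of *few* is /w/ (a voiced consonant), it takes -ij, giving *fewij*.
The final sound of *wezi* is /i/, which is a vowel, so the suffix is -ba, giving *weziba*.
Since the final sound of *tineruk* is /k/ (a voiceless consonant), it takes -uf, giving *tinerukuf*.

fewij, weziba, tinerukuf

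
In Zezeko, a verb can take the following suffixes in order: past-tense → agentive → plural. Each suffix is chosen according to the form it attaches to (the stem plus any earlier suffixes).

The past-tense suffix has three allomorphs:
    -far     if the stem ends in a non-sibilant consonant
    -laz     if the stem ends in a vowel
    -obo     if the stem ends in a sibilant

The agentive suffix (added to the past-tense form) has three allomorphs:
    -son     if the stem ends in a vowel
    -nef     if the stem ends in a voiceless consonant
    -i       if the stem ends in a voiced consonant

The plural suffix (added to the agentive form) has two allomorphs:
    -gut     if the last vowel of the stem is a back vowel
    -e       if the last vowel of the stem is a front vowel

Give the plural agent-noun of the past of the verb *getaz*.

The final sound of *getaz* is /z/, which is a sibilant, so the past-tense suffix is -obo, giving *getazobo*.
Since the final sound of the past-tense form *getazobo* is /o/ (a vowel), it takes -son, giving *getazoboson*.
Since the last vowel of the agentive form *getazoboson* is /o/ (a back vowel), it takes -gut, giving *getazobosongut*.

getazobosongut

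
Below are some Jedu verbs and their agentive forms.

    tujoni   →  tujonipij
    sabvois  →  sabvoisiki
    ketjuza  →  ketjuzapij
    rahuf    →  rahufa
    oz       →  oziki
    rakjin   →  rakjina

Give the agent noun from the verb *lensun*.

The pattern is sibilance of the final sound: -iki when the stem ends in a sibilant (*sabvois*, *oz*); -a when the stem ends in a non-sibilant consonant (*rahuf*, *rakjin*); -pij when the stem ends in a vowel (*tujoni*, *ketjuza*).
Since the final sound of *lensun* is /n/ (a non-sibilant consonant), it takes -a, giving *lensuna*.

lensuna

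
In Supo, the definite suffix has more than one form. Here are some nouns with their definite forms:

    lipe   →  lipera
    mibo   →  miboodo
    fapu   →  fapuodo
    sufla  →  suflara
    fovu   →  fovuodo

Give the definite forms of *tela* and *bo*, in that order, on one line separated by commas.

telara, boodo

Looking at the last vowel of each stem: -odo when the last vowel of the stem is a rounded vowel (*mibo*, *fapu*, *fovu*); -ra when the last vowel of the stem is an unrounded vowel (*lipe*, *sufla*).
*tela*: last vowel = /a/, an unrounded vowel → -ra → *telara*.
Since the last vowel of *bo* is /o/ (a rounded vowel), it takes -odo, giving *boodo*.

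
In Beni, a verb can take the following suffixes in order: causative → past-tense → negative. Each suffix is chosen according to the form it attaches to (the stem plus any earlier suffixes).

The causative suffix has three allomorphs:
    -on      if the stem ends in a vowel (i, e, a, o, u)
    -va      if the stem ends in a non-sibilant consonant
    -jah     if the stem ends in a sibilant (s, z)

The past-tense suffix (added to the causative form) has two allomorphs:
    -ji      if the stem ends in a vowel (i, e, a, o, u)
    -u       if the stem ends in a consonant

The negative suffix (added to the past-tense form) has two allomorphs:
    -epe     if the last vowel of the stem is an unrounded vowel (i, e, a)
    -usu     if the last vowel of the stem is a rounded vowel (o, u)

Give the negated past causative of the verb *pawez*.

Since the final sound of *pawez* is /z/ (a sibilant), it takes -jah, giving *pawezjah*.
The final sound of the causative form *pawezjah* is /h/, which is a consonant, so the past-tense suffix is -u, giving *pawezjahu*.
The past-tense form *pawezjahu* — last vowel /u/ (a rounded vowel) → -usu → *pawezjahuusu*.

pawezjahuusu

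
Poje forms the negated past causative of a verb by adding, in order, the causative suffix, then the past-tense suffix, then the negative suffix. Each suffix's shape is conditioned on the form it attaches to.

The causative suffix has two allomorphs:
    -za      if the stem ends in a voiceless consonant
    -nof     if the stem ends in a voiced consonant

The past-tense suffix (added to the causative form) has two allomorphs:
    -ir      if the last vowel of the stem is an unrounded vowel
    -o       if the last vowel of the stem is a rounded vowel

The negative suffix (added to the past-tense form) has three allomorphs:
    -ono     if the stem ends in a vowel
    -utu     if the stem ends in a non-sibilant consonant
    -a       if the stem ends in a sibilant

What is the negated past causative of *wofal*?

wofalnofoono

Since the final consonant of *wofal* is /l/ (voiced), it takes -nof, giving *wofalnof*.
The causative form *wofalnof*: last vowel = /o/, a rounded vowel → -o → *wofalnofo*.
Since the final sound of the past-tense form *wofalnofo* is /o/ (a vowel), it takes -ono, giving *wofalnofoono*.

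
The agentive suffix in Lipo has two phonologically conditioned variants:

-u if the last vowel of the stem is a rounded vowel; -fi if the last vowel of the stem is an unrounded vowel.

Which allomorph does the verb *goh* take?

-u

Since the last vowel of *goh* is /o/ (a rounded vowel), it takes -u.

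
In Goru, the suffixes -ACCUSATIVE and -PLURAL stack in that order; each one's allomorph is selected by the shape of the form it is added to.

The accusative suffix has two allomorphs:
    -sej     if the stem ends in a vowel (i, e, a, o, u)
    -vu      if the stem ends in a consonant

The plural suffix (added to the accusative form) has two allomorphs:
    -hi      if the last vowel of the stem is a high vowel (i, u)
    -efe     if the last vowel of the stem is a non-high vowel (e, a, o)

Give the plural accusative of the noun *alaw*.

Since the final sound of *alaw* is /w/ (a consonant), it takes -vu, giving *alawvu*.
The accusative form *alawvu* — last vowel /u/ (a high vowel) → -hi → *alawvuhi*.

alawvuhi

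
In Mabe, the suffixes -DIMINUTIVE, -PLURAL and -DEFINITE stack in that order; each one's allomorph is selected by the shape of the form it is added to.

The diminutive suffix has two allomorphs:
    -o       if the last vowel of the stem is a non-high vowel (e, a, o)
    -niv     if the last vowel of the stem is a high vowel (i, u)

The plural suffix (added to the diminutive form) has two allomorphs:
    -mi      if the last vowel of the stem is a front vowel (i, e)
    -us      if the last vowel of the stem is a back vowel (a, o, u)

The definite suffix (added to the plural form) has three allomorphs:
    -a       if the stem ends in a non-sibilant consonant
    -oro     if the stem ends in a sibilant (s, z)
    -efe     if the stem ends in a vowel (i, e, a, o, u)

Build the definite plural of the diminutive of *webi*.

*webi*: last vowel = /i/, a high vowel → -niv → *webiniv*.
The diminutive form *webiniv* — last vowel /i/ (a front vowel) → -mi → *webinivmi*.
Since the final sound of the plural form *webinivmi* is /i/ (a vowel), it takes -efe, giving *webinivmiefe*.

webinivmiefe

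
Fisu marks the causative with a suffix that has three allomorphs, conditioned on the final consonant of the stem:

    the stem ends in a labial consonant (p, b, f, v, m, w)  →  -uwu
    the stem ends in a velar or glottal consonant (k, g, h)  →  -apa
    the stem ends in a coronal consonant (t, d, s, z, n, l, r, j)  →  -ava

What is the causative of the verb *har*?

harava

The final consonant of *har* is /r/, which is coronal, so the suffix is -ava, giving *harava*.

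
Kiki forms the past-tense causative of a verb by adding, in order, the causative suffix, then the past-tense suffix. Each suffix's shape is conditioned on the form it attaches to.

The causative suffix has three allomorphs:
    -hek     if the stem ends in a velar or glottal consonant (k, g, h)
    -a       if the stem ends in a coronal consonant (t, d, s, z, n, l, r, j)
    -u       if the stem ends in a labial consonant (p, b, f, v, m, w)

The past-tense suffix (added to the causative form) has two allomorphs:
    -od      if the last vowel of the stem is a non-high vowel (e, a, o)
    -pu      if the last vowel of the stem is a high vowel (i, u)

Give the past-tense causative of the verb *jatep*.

jatepupu

The final consonant of *jatep* is /p/, which is labial, so the causative suffix is -u, giving *jatepu*.
The causative form *jatepu*: last vowel = /u/, a high vowel → -pu → *jatepupu*.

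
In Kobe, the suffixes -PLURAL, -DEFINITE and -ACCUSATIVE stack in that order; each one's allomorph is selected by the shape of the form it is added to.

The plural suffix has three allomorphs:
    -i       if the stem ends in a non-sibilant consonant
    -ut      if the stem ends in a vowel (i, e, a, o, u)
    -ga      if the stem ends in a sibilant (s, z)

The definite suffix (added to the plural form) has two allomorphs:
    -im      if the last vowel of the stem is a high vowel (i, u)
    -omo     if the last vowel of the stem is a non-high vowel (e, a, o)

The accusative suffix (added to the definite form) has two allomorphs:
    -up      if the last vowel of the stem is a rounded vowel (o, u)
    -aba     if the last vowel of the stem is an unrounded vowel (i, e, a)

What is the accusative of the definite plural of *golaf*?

*golaf*: final sound = /f/, a non-sibilant consonant → -i → *golafi*.
The plural form *golafi*: last vowel = /i/, a high vowel → -im → *golafiim*.
The last vowel of the definite form *golafiim* is /i/, which is an unrounded vowel, so the accusative suffix is -aba, giving *golafiimaba*.

golafiimaba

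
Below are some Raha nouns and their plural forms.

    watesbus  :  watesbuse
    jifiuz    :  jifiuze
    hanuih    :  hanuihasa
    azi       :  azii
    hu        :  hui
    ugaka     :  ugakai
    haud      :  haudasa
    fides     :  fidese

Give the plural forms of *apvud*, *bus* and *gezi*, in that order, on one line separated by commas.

The suffix is conditioned by the final sound: -e when the stem ends in a sibilant (*watesbus*, *jifiuz*, *fides*); -asa when the stem ends in a non-sibilant consonant (*hanuih*, *haud*); -i when the stem ends in a vowel (*azi*, *hu*, *ugaka*).
*apvud* — final sound /d/ (a non-sibilant consonant) → -asa → *apvudasa*.
The final sound of *bus* is /s/, which is a sibilant, so the suffix is -e, giving *buse*.
The final sound of *gezi* is /i/, which is a vowel, so the suffix is -i, giving *gezii*.

apvudasa, buse, gezii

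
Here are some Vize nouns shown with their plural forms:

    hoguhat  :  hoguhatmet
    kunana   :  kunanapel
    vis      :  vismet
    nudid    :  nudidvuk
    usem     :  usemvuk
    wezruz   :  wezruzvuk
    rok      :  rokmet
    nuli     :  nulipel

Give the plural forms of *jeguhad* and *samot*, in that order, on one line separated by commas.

jeguhadvuk, samotmet

The alternation tracks the final sound of the stem — -met when the stem ends in a voiceless consonant (*hoguhat*, *vis*, *rok*); -vuk when the stem ends in a voiced consonant (*nudid*, *usem*, *wezruz*); -pel when the stem ends in a vowel (*kunana*, *nuli*).
*jeguhad*: final sound = /d/, a voiced consonant → -vuk → *jeguhadvuk*.
*samot* — final sound /t/ (a voiceless consonant) → -met → *samotmet*.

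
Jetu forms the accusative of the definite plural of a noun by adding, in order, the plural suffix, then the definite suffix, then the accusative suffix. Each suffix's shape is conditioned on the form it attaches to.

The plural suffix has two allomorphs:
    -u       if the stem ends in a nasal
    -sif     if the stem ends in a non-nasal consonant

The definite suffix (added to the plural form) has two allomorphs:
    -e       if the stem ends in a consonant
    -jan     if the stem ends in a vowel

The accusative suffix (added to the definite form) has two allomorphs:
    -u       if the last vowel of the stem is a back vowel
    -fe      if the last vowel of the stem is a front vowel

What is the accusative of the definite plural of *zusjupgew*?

The final consonant of *zusjupgew* is /w/, which is non-nasal, so the plural suffix is -sif, giving *zusjupgewsif*.
Since the final sound of the plural form *zusjupgewsif* is /f/ (a consonant), it takes -e, giving *zusjupgewsife*.
The definite form *zusjupgewsife*: last vowel = /e/, a front vowel → -fe → *zusjupgewsifefe*.

zusjupgewsifefe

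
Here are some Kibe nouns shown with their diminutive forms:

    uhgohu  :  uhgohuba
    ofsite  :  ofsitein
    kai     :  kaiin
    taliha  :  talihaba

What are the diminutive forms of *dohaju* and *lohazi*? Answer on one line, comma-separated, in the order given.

dohajuba, lohaziin

Looking at the last vowel of each stem: -in when the last vowel of the stem is a front vowel (*ofsite*, *kai*); -ba when the last vowel of the stem is a back vowel (*uhgohu*, *taliha*).
The last vowel of *dohaju* is /u/, which is a back vowel, so the suffix is -ba, giving *dohajuba*.
*lohazi* — last vowel /i/ (a front vowel) → -in → *lohaziin*.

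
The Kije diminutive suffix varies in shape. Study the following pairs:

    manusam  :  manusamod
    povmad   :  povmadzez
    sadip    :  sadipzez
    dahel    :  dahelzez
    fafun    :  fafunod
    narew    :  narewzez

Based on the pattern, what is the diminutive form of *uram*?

uramod

Looking at the final consonant of each stem: -od when the stem ends in a nasal (*manusam*, *fafun*); -zez when the stem ends in a non-nasal consonant (*povmad*, *sadip*, *dahel*, *narew*).
*uram* — final consonant /m/ (a nasal) → -od → *uramod*.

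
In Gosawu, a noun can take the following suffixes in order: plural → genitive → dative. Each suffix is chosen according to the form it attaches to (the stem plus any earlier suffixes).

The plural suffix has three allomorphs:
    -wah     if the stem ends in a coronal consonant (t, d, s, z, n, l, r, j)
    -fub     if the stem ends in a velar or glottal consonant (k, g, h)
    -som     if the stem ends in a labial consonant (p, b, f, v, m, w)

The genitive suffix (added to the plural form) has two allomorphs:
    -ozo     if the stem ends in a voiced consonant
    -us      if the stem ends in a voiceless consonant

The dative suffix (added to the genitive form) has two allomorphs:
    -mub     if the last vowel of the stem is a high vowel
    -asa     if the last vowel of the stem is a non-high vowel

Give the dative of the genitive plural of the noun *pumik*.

The final consonant of *pumik* is /k/, which is velar/glottal, so the plural suffix is -fub, giving *pumikfub*.
The plural form *pumikfub* — final consonant /b/ (voiced) → -ozo → *pumikfubozo*.
The genitive form *pumikfubozo* — last vowel /o/ (a non-high vowel) → -asa → *pumikfubozoasa*.

pumikfubozoasa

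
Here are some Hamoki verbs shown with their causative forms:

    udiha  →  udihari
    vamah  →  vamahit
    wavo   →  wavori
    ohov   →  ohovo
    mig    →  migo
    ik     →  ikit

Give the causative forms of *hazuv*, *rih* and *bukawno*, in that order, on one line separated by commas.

hazuvo, rihit, bukawnori

The pattern is voicing of the final sound: -it when the stem ends in a voiceless consonant (*vamah*, *ik*); -o when the stem ends in a voiced consonant (*ohov*, *mig*); -ri when the stem ends in a vowel (*udiha*, *wavo*).
*hazuv*: final sound = /v/, a voiced consonant → -o → *hazuvo*.
Since the final sound of *rih* is /h/ (a voiceless consonant), it takes -it, giving *rihit*.
Since the final sound of *bukawno* is /o/ (a vowel), it takes -ri, giving *bukawnori*.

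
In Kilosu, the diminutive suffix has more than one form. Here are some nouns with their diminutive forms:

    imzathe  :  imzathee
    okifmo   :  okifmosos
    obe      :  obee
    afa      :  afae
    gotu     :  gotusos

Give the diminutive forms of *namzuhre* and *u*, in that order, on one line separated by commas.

The alternation tracks the last vowel of the stem — -sos when the last vowel of the stem is a rounded vowel (*okifmo*, *gotu*); -e when the last vowel of the stem is an unrounded vowel (*imzathe*, *obe*, *afa*).
*namzuhre*: last vowel = /e/, an unrounded vowel → -e → *namzuhree*.
The last vowel of *u* is /u/, which is a rounded vowel, so the suffix is -sos, giving *usos*.

namzuhree, usos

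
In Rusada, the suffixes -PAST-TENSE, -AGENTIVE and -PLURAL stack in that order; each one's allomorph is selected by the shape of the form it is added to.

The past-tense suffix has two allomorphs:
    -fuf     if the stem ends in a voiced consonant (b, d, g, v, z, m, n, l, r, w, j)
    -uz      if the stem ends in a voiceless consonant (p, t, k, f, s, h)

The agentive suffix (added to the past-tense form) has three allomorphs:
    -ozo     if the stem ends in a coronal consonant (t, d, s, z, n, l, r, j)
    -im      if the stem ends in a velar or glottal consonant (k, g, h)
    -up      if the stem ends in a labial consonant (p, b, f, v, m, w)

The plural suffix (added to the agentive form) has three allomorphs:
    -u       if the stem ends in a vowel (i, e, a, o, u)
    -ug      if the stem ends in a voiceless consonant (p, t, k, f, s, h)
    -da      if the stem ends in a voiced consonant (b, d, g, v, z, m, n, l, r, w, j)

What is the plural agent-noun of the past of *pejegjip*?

Since the final consonant of *pejegjip* is /p/ (voiceless), it takes -uz, giving *pejegjipuz*.
The final consonant of the past-tense form *pejegjipuz* is /z/, which is coronal, so the agentive suffix is -ozo, giving *pejegjipuzozo*.
Since the final sound of the agentive form *pejegjipuzozo* is /o/ (a vowel), it takes -u, giving *pejegjipuzozou*.

pejegjipuzozou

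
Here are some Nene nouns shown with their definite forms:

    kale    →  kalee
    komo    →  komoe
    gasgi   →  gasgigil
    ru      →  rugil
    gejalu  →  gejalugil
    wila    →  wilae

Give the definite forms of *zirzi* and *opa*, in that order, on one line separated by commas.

zirzigil, opae

The suffix is conditioned by the last vowel: -gil when the last vowel of the stem is a high vowel (*gasgi*, *ru*, *gejalu*); -e when the last vowel of the stem is a non-high vowel (*kale*, *komo*, *wila*).
*zirzi* — last vowel /i/ (a high vowel) → -gil → *zirzigil*.
The last vowel of *opa* is /a/, which is a non-high vowel, so the suffix is -e, giving *opae*.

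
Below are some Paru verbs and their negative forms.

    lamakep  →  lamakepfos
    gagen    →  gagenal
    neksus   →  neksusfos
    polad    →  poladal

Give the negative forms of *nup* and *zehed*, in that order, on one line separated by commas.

nupfos, zehedal

The suffix is conditioned by the final consonant: -fos when the stem ends in a voiceless consonant (*lamakep*, *neksus*); -al when the stem ends in a voiced consonant (*gagen*, *polad*).
Since the final consonant of *nup* is /p/ (voiceless), it takes -fos, giving *nupfos*.
Since the final consonant of *zehed* is /d/ (voiced), it takes -al, giving *zehedal*.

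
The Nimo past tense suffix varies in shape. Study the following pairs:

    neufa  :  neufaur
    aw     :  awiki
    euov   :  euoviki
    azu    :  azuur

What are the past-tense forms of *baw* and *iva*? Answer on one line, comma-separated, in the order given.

bawiki, ivaur

The suffix is conditioned by the final sound: -iki when the stem ends in a consonant (*aw*, *euov*); -ur when the stem ends in a vowel (*neufa*, *azu*).
The final sound of *baw* is /w/, which is a consonant, so the suffix is -iki, giving *bawiki*.
The final sound of *iva* is /a/, which is a vowel, so the suffix is -ur, giving *ivaur*.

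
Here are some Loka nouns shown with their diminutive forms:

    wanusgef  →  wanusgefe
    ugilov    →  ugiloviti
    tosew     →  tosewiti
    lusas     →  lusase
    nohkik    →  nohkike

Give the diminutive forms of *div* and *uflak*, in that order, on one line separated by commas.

The alternation tracks the final consonant of the stem — -e when the stem ends in a voiceless consonant (*wanusgef*, *lusas*, *nohkik*); -iti when the stem ends in a voiced consonant (*ugilov*, *tosew*).
The final consonant of *div* is /v/, which is voiced, so the suffix is -iti, giving *diviti*.
*uflak*: final consonant = /k/, voiceless → -e → *uflake*.

diviti, uflake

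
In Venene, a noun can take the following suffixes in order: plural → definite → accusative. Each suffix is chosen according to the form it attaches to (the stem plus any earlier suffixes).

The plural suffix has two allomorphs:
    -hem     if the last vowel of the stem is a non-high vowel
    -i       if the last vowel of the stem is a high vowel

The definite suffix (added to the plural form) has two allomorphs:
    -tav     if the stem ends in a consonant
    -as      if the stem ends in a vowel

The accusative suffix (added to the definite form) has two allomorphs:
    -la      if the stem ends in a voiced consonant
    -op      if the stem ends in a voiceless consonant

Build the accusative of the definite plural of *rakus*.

rakusiasop

Since the last vowel of *rakus* is /u/ (a high vowel), it takes -i, giving *rakusi*.
The plural form *rakusi* — final sound /i/ (a vowel) → -as → *rakusias*.
The definite form *rakusias*: final consonant = /s/, voiceless → -op → *rakusiasop*.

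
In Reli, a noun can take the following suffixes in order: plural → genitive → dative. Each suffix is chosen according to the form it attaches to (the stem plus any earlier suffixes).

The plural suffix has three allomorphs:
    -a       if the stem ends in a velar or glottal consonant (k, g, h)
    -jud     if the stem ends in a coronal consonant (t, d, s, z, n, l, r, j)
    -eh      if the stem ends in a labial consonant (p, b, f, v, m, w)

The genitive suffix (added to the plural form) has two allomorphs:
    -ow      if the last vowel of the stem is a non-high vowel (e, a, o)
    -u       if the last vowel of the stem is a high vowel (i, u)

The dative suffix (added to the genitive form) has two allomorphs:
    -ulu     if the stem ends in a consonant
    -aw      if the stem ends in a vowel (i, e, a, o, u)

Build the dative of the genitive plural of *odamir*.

The final consonant of *odamir* is /r/, which is coronal, so the plural suffix is -jud, giving *odamirjud*.
Since the last vowel of the plural form *odamirjud* is /u/ (a high vowel), it takes -u, giving *odamirjudu*.
Since the final sound of the genitive form *odamirjudu* is /u/ (a vowel), it takes -aw, giving *odamirjuduaw*.

odamirjuduaw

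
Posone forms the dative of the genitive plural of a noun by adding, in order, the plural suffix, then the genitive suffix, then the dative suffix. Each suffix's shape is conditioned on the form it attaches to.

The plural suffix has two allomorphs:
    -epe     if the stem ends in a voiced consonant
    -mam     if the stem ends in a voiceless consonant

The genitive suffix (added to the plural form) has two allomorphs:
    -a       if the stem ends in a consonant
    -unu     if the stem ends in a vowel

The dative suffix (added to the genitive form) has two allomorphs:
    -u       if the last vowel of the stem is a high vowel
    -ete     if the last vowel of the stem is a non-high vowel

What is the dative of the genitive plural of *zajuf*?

*zajuf* — final consonant /f/ (voiceless) → -mam → *zajufmam*.
The final sound of the plural form *zajufmam* is /m/, which is a consonant, so the genitive suffix is -a, giving *zajufmama*.
Since the last vowel of the genitive form *zajufmama* is /a/ (a non-high vowel), it takes -ete, giving *zajufmamaete*.

zajufmamaete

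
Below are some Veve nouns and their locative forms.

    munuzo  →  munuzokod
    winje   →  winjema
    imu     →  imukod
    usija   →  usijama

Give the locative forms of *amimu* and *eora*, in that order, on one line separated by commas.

amimukod, eorama

The pattern is rounding harmony: -kod when the last vowel of the stem is a rounded vowel (*munuzo*, *imu*); -ma when the last vowel of the stem is an unrounded vowel (*winje*, *usija*).
The last vowel of *amimu* is /u/, which is a rounded vowel, so the suffix is -kod, giving *amimukod*.
The last vowel of *eora* is /a/, which is an unrounded vowel, so the suffix is -ma, giving *eorama*.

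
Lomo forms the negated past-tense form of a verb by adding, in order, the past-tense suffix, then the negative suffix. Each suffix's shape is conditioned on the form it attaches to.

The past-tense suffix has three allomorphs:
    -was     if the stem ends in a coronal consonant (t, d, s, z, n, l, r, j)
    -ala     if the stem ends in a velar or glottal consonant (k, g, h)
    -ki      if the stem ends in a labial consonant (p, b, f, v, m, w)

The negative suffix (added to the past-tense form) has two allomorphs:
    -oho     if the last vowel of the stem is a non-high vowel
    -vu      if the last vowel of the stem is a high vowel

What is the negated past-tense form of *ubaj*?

The final consonant of *ubaj* is /j/, which is coronal, so the past-tense suffix is -was, giving *ubajwas*.
The last vowel of the past-tense form *ubajwas* is /a/, which is a non-high vowel, so the negative suffix is -oho, giving *ubajwasoho*.

ubajwasoho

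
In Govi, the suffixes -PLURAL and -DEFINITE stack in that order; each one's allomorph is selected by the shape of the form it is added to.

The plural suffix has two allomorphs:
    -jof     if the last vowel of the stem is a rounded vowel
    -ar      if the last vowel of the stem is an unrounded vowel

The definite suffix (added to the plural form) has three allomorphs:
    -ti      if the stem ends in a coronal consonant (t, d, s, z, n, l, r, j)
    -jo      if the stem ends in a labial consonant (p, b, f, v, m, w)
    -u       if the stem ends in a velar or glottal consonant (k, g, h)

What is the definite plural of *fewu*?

fewujofjo

The last vowel of *fewu* is /u/, which is a rounded vowel, so the plural suffix is -jof, giving *fewujof*.
The final consonant of the plural form *fewujof* is /f/, which is labial, so the definite suffix is -jo, giving *fewujofjo*.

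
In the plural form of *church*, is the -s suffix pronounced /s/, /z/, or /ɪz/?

/ɪz/

The stem *church* ends in a sibilant (/s, z, ʃ, ʒ, tʃ, dʒ/).
The plural suffix surfaces as /ɪz/ after sibilants, /s/ after other voiceless consonants, and /z/ after other voiced sounds.
So the plural -s on *church* is pronounced /ɪz/.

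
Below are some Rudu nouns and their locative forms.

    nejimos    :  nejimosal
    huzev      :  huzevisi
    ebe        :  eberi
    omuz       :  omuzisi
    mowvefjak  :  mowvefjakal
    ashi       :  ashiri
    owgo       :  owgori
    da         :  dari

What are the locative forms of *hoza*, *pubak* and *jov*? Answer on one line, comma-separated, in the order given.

The alternation tracks the final sound of the stem — -al when the stem ends in a voiceless consonant (*nejimos*, *mowvefjak*); -isi when the stem ends in a voiced consonant (*huzev*, *omuz*); -ri when the stem ends in a vowel (*ebe*, *ashi*, *owgo*, *da*).
Since the final sound of *hoza* is /a/ (a vowel), it takes -ri, giving *hozari*.
Since the final sound of *pubak* is /k/ (a voiceless consonant), it takes -al, giving *pubakal*.
*jov* — final sound /v/ (a voiced consonant) → -isi → *jovisi*.

hozari, pubakal, jovisi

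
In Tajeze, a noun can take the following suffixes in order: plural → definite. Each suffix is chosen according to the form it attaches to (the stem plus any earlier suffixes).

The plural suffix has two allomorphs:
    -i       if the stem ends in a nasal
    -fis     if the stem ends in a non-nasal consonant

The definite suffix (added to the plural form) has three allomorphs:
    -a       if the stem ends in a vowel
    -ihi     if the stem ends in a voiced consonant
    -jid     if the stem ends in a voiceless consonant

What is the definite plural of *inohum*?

inohumia

*inohum* — final consonant /m/ (a nasal) → -i → *inohumi*.
The final sound of the plural form *inohumi* is /i/, which is a vowel, so the definite suffix is -a, giving *inohumia*.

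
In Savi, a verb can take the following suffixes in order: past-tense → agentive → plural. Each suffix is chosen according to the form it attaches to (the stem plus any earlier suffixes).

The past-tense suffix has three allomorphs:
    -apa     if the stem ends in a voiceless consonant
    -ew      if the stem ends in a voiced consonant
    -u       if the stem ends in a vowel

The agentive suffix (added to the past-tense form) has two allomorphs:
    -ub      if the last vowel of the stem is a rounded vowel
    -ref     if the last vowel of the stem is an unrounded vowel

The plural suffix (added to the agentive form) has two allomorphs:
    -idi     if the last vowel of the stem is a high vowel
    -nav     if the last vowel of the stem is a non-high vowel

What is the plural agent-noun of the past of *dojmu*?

dojmuuubidi

Since the final sound of *dojmu* is /u/ (a vowel), it takes -u, giving *dojmuu*.
The past-tense form *dojmuu* — last vowel /u/ (a rounded vowel) → -ub → *dojmuuub*.
The agentive form *dojmuuub*: last vowel = /u/, a high vowel → -idi → *dojmuuubidi*.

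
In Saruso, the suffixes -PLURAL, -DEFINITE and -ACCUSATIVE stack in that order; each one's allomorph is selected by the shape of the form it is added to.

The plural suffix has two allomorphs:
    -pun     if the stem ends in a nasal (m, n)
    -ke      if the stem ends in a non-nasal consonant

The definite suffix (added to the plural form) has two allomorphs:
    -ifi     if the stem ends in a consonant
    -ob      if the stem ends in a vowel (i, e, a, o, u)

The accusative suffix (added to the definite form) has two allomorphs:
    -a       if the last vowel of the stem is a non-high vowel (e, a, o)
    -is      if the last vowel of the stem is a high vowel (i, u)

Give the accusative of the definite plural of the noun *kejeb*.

*kejeb*: final consonant = /b/, non-nasal → -ke → *kejebke*.
The plural form *kejebke*: final sound = /e/, a vowel → -ob → *kejebkeob*.
The definite form *kejebkeob*: last vowel = /o/, a non-high vowel → -a → *kejebkeoba*.

kejebkeoba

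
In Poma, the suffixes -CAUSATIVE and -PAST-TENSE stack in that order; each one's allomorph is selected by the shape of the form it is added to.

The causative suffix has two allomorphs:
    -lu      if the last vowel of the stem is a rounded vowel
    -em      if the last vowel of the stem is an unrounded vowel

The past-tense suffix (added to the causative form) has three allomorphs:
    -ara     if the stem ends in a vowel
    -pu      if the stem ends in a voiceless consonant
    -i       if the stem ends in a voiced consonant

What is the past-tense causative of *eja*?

The last vowel of *eja* is /a/, which is an unrounded vowel, so the causative suffix is -em, giving *ejaem*.
The causative form *ejaem*: final sound = /m/, a voiced consonant → -i → *ejaemi*.

ejaemi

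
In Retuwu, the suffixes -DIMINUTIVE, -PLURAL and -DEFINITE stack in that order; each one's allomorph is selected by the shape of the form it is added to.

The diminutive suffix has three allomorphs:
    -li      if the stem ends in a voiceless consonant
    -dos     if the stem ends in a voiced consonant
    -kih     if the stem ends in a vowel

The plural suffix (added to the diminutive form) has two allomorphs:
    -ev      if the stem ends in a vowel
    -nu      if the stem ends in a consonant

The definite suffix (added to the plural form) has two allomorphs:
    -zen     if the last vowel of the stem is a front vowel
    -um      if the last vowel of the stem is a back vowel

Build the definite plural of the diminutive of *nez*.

nezdosnuum

The final sound of *nez* is /z/, which is a voiced consonant, so the diminutive suffix is -dos, giving *nezdos*.
The diminutive form *nezdos* — final sound /s/ (a consonant) → -nu → *nezdosnu*.
The last vowel of the plural form *nezdosnu* is /u/, which is a back vowel, so the definite suffix is -um, giving *nezdosnuum*.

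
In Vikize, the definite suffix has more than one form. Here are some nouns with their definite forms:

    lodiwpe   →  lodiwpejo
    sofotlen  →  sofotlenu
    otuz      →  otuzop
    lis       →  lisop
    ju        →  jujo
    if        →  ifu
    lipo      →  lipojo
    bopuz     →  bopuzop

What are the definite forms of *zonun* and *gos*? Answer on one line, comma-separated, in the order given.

zonunu, gosop

The alternation tracks the final sound of the stem — -op when the stem ends in a sibilant (*otuz*, *lis*, *bopuz*); -u when the stem ends in a non-sibilant consonant (*sofotlen*, *if*); -jo when the stem ends in a vowel (*lodiwpe*, *ju*, *lipo*).
*zonun*: final sound = /n/, a non-sibilant consonant → -u → *zonunu*.
*gos* — final sound /s/ (a sibilant) → -op → *gosop*.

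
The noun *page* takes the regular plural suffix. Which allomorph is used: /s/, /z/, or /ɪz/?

The stem *page* ends in a sibilant (/s, z, ʃ, ʒ, tʃ, dʒ/).
The plural suffix surfaces as /ɪz/ after sibilants, /s/ after other voiceless consonants, and /z/ after other voiced sounds.
So the plural -s on *page* is pronounced /ɪz/.

/ɪz/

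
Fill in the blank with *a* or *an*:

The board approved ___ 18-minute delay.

The indefinite article is chosen by the initial *sound* of the following word, not its spelling.
The number *18* is spoken "eighteen", beginning with /ˌeɪˈtiːn/ — a vowel sound.
So the article is *an*: The board approved an 18-minute delay.

an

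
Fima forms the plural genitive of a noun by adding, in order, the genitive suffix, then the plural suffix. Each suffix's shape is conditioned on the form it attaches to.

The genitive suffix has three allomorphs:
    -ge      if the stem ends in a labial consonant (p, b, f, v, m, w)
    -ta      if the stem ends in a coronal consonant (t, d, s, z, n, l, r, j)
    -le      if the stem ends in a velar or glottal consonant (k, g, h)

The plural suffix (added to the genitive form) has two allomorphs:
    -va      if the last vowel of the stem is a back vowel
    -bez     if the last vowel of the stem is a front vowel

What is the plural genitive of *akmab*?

*akmab* — final consonant /b/ (labial) → -ge → *akmabge*.
The last vowel of the genitive form *akmabge* is /e/, which is a front vowel, so the plural suffix is -bez, giving *akmabgebez*.

akmabgebez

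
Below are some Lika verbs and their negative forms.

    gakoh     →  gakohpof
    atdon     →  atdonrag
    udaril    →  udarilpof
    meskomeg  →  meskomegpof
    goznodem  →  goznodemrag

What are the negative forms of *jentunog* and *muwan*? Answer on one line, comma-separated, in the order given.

jentunogpof, muwanrag

The suffix is conditioned by the final consonant: -rag when the stem ends in a nasal (*atdon*, *goznodem*); -pof when the stem ends in a non-nasal consonant (*gakoh*, *udaril*, *meskomeg*).
The final consonant of *jentunog* is /g/, which is non-nasal, so the suffix is -pof, giving *jentunogpof*.
*muwan*: final consonant = /n/, a nasal → -rag → *muwanrag*.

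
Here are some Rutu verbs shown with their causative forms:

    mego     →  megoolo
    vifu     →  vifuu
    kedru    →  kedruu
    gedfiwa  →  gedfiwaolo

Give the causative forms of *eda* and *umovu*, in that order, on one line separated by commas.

edaolo, umovuu

The suffix is conditioned by the last vowel: -u when the last vowel of the stem is a high vowel (*vifu*, *kedru*); -olo when the last vowel of the stem is a non-high vowel (*mego*, *gedfiwa*).
*eda*: last vowel = /a/, a non-high vowel → -olo → *edaolo*.
*umovu*: last vowel = /u/, a high vowel → -u → *umovuu*.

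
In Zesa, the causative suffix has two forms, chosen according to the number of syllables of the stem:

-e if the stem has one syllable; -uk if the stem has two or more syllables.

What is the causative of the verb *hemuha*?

*hemuha* (3 syllables) → -uk → *hemuhauk*.

hemuhauk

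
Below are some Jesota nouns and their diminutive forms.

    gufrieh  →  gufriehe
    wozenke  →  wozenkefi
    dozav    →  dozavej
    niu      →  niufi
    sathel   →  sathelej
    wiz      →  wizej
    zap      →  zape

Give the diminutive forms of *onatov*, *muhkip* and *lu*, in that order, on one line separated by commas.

The suffix is conditioned by the final sound: -e when the stem ends in a voiceless consonant (*gufrieh*, *zap*); -ej when the stem ends in a voiced consonant (*dozav*, *sathel*, *wiz*); -fi when the stem ends in a vowel (*wozenke*, *niu*).
The final sound of *onatov* is /v/, which is a voiced consonant, so the suffix is -ej, giving *onatovej*.
*muhkip*: final sound = /p/, a voiceless consonant → -e → *muhkipe*.
The final sound of *lu* is /u/, which is a vowel, so the suffix is -fi, giving *lufi*.

onatovej, muhkipe, lufi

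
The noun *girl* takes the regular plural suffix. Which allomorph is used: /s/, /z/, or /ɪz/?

/z/

The stem *girl* ends in a voiced non-sibilant sound.
The plural suffix surfaces as /ɪz/ after sibilants, /s/ after other voiceless consonants, and /z/ after other voiced sounds.
So the plural -s on *girl* is pronounced /z/.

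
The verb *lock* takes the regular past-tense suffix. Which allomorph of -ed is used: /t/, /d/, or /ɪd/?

/t/

The stem *lock* ends in a voiceless consonant other than /t/.
The -ed suffix is realized as /ɪd/ after /t, d/; as /t/ after other voiceless consonants; and as /d/ after other voiced sounds.
So -ed on *lock* is pronounced /t/.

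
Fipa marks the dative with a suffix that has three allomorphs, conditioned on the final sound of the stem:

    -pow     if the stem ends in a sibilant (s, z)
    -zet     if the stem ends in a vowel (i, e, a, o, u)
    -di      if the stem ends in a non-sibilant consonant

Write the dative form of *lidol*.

lidoldi

*lidol*: final sound = /l/, a non-sibilant consonant → -di → *lidoldi*.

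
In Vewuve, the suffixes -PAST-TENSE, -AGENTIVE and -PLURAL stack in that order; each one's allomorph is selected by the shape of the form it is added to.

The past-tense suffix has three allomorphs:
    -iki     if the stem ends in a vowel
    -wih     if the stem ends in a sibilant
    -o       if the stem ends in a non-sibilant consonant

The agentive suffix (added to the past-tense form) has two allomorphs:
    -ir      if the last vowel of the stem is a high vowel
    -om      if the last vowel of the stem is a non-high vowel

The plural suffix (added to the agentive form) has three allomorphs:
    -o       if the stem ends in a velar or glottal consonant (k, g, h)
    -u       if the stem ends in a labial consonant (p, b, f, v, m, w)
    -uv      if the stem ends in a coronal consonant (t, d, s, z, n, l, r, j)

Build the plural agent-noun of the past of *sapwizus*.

The final sound of *sapwizus* is /s/, which is a sibilant, so the past-tense suffix is -wih, giving *sapwizuswih*.
Since the last vowel of the past-tense form *sapwizuswih* is /i/ (a high vowel), it takes -ir, giving *sapwizuswihir*.
The agentive form *sapwizuswihir*: final consonant = /r/, coronal → -uv → *sapwizuswihiruv*.

sapwizuswihiruv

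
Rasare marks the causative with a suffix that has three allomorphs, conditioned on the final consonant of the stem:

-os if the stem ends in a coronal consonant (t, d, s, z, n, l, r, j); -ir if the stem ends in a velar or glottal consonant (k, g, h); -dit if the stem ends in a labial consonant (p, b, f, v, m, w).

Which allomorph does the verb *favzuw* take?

Since the final consonant of *favzuw* is /w/ (labial), it takes -dit.

-dit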